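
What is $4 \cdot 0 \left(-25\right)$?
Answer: $0$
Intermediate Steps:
$4 \cdot 0 \left(-25\right) = 0 \left(-25\right) = 0$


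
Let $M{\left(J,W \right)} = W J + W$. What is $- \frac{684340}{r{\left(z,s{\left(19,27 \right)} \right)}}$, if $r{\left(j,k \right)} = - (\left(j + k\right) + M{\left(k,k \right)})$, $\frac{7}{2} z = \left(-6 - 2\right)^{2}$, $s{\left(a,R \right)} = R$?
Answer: $\frac{4790380}{5609} \approx 854.05$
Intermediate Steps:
$M{\left(J,W \right)} = W + J W$ ($M{\left(J,W \right)} = J W + W = W + J W$)
$z = \frac{128}{7}$ ($z = \frac{2 \left(-6 - 2\right)^{2}}{7} = \frac{2 \left(-8\right)^{2}}{7} = \frac{2}{7} \cdot 64 = \frac{128}{7} \approx 18.286$)
$r{\left(j,k \right)} = - j - k - k \left(1 + k\right)$ ($r{\left(j,k \right)} = - (\left(j + k\right) + k \left(1 + k\right)) = - (j + k + k \left(1 + k\right)) = - j - k - k \left(1 + k\right)$)
$- \frac{684340}{r{\left(z,s{\left(19,27 \right)} \right)}} = - \frac{684340}{\left(-1\right) \frac{128}{7} - 27 - 27 \left(1 + 27\right)} = - \frac{684340}{- \frac{128}{7} - 27 - 27 \cdot 28} = - \frac{684340}{- \frac{128}{7} - 27 - 756} = - \frac{684340}{- \frac{5609}{7}} = \left(-684340\right) \left(- \frac{7}{5609}\right) = \frac{4790380}{5609}$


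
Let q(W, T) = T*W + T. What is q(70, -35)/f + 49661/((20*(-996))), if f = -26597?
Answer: -1271332417/529812240 ≈ -2.3996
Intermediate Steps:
q(W, T) = T + T*W
q(70, -35)/f + 49661/((20*(-996))) = -35*(1 + 70)/(-26597) + 49661/((20*(-996))) = -35*71*(-1/26597) + 49661/(-19920) = -2485*(-1/26597) + 49661*(-1/19920) = 2485/26597 - 49661/19920 = -1271332417/529812240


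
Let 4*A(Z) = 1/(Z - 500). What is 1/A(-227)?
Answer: -2908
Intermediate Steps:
A(Z) = 1/(4*(-500 + Z)) (A(Z) = 1/(4*(Z - 500)) = 1/(4*(-500 + Z)))
1/A(-227) = 1/(1/(4*(-500 - 227))) = 1/((1/4)/(-727)) = 1/((1/4)*(-1/727)) = 1/(-1/2908) = -2908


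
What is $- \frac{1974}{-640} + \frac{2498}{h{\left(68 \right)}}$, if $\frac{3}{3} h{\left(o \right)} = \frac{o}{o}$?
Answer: $\frac{800347}{320} \approx 2501.1$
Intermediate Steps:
$h{\left(o \right)} = 1$ ($h{\left(o \right)} = \frac{o}{o} = 1$)
$- \frac{1974}{-640} + \frac{2498}{h{\left(68 \right)}} = - \frac{1974}{-640} + \frac{2498}{1} = \left(-1974\right) \left(- \frac{1}{640}\right) + 2498 \cdot 1 = \frac{987}{320} + 2498 = \frac{800347}{320}$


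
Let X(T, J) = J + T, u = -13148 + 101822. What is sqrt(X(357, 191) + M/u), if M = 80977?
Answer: sqrt(4316147449746)/88674 ≈ 23.429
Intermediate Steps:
u = 88674
sqrt(X(357, 191) + M/u) = sqrt((191 + 357) + 80977/88674) = sqrt(548 + 80977*(1/88674)) = sqrt(548 + 80977/88674) = sqrt(48674329/88674) = sqrt(4316147449746)/88674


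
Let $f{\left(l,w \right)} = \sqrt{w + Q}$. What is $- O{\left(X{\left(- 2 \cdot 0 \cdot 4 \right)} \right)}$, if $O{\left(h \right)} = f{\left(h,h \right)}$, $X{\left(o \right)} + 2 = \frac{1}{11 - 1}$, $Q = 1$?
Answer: $- \frac{3 i \sqrt{10}}{10} \approx - 0.94868 i$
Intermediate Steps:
$X{\left(o \right)} = - \frac{19}{10}$ ($X{\left(o \right)} = -2 + \frac{1}{11 - 1} = -2 + \frac{1}{10} = - \frac{19}{10}$)
$f{\left(l,w \right)} = \sqrt{1 + w}$ ($f{\left(l,w \right)} = \sqrt{w + 1} = \sqrt{1 + w}$)
$O{\left(h \right)} = \sqrt{1 + h}$
$- O{\left(X{\left(- 2 \cdot 0 \cdot 4 \right)} \right)} = - \sqrt{1 - \frac{19}{10}} = - \sqrt{- \frac{9}{10}} = - \frac{3 i \sqrt{10}}{10}$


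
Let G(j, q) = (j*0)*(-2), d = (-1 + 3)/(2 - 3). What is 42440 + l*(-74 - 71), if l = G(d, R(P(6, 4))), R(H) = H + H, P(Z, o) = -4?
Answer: 42440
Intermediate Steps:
R(H) = 2*H
d = -2 (d = 2/(-1) = 2*(-1) = -2)
G(j, q) = 0 (G(j, q) = 0*(-2) = 0)
l = 0
42440 + l*(-74 - 71) = 42440 + 0*(-74 - 71) = 42440 + 0*(-145) = 42440 + 0 = 42440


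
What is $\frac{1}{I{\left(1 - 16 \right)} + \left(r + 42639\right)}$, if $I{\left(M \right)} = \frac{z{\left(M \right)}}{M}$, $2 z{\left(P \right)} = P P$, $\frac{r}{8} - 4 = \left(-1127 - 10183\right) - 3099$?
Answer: $- \frac{2}{145217} \approx -1.3772 \cdot 10^{-5}$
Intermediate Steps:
$r = -115240$ ($r = 32 + 8 \left(\left(-1127 - 10183\right) - 3099\right) = 32 + 8 \left(-11310 - 3099\right) = 32 + 8 \left(-14409\right) = 32 - 115272 = -115240$)
$z{\left(P \right)} = \frac{P^{2}}{2}$ ($z{\left(P \right)} = \frac{P P}{2} = \frac{P^{2}}{2}$)
$I{\left(M \right)} = \frac{M}{2}$ ($I{\left(M \right)} = \frac{\frac{1}{2} M^{2}}{M} = \frac{M}{2}$)
$\frac{1}{I{\left(1 - 16 \right)} + \left(r + 42639\right)} = \frac{1}{\frac{1 - 16}{2} + \left(-115240 + 42639\right)} = \frac{1}{\frac{1 - 16}{2} - 72601} = \frac{1}{\frac{1}{2} \left(-15\right) - 72601} = \frac{1}{- \frac{15}{2} - 72601} = \frac{1}{- \frac{145217}{2}} = - \frac{2}{145217}$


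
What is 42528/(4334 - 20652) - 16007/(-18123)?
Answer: -254766359/147865557 ≈ -1.7230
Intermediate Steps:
42528/(4334 - 20652) - 16007/(-18123) = 42528/(-16318) - 16007*(-1/18123) = 42528*(-1/16318) + 16007/18123 = -21264/8159 + 16007/18123 = -254766359/147865557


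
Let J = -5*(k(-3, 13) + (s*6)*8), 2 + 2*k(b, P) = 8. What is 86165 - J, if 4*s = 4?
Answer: 86420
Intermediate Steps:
s = 1 (s = (¼)*4 = 1)
k(b, P) = 3 (k(b, P) = -1 + (½)*8 = -1 + 4 = 3)
J = -255 (J = -5*(3 + (1*6)*8) = -5*(3 + 6*8) = -5*(3 + 48) = -5*51 = -255)
86165 - J = 86165 - 1*(-255) = 86165 + 255 = 86420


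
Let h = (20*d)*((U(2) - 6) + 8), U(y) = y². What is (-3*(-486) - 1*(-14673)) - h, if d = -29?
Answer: 19611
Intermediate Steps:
h = -3480 (h = (20*(-29))*((2² - 6) + 8) = -580*((4 - 6) + 8) = -580*(-2 + 8) = -580*6 = -3480)
(-3*(-486) - 1*(-14673)) - h = (-3*(-486) - 1*(-14673)) - 1*(-3480) = (1458 + 14673) + 3480 = 16131 + 3480 = 19611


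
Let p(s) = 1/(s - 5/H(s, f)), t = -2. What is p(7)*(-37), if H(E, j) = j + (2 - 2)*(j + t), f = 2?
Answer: -74/9 ≈ -8.2222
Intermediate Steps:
H(E, j) = j (H(E, j) = j + (2 - 2)*(j - 2) = j + 0*(-2 + j) = j + 0 = j)
p(s) = 1/(-5/2 + s) (p(s) = 1/(s - 5/2) = 1/(-5/2 + s))
p(7)*(-37) = (2/(-5 + 2*7))*(-37) = (2/(-5 + 14))*(-37) = (2/9)*(-37) = -74/9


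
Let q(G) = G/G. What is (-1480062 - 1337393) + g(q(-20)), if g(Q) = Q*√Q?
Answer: -2817454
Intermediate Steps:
q(G) = 1
g(Q) = Q^(3/2)
(-1480062 - 1337393) + g(q(-20)) = (-1480062 - 1337393) + 1^(3/2) = -2817455 + 1 = -2817454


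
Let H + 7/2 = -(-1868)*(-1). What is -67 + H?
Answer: -3877/2 ≈ -1938.5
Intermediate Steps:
H = -3743/2 (H = -7/2 - (-1868)*(-1) = -7/2 - 467*4 = -7/2 - 1868 = -3743/2 ≈ -1871.5)
-67 + H = -67 - 3743/2 = -3877/2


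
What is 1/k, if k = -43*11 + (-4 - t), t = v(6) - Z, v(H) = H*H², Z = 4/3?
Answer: -3/2075 ≈ -0.0014458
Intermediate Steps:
Z = 4/3 (Z = 4*(⅓) = 4/3 ≈ 1.3333)
v(H) = H³
t = 644/3 (t = 6³ - 1*4/3 = 216 - 4/3 = 644/3 ≈ 214.67)
k = -2075/3 (k = -43*11 + (-4 - 1*644/3) = -473 + (-4 - 644/3) = -473 - 656/3 = -2075/3 ≈ -691.67)
1/k = 1/(-2075/3) = -3/2075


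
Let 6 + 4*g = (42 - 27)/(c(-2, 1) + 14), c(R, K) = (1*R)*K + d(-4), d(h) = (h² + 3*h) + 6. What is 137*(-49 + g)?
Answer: -606773/88 ≈ -6895.1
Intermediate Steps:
d(h) = 6 + h² + 3*h
c(R, K) = 10 + K*R (c(R, K) = (1*R)*K + (6 + (-4)² + 3*(-4)) = R*K + (6 + 16 - 12) = K*R + 10 = 10 + K*R)
g = -117/88 (g = -3/2 + ((42 - 27)/((10 + 1*(-2)) + 14))/4 = -3/2 + (15/((10 - 2) + 14))/4 = -3/2 + (15/(8 + 14))/4 = -3/2 + (15/22)/4 = -3/2 + (15*(1/22))/4 = -3/2 + (¼)*(15/22) = -3/2 + 15/88 = -117/88 ≈ -1.3295)
137*(-49 + g) = 137*(-49 - 117/88) = 137*(-4429/88) = -606773/88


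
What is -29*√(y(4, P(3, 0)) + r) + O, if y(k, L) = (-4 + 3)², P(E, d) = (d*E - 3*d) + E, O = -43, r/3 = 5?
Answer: -159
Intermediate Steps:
r = 15 (r = 3*5 = 15)
P(E, d) = E - 3*d + E*d (P(E, d) = (E*d - 3*d) + E = (-3*d + E*d) + E = E - 3*d + E*d)
y(k, L) = 1 (y(k, L) = (-1)² = 1)
-29*√(y(4, P(3, 0)) + r) + O = -29*√(1 + 15) - 43 = -29*√16 - 43 = -29*4 - 43 = -116 - 43 = -159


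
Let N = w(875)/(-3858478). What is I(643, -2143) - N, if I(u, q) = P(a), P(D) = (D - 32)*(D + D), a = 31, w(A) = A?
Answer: -239224761/3858478 ≈ -62.000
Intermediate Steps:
N = -875/3858478 (N = 875/(-3858478) = 875*(-1/3858478) = -875/3858478 ≈ -0.00022677)
P(D) = 2*D*(-32 + D) (P(D) = (-32 + D)*(2*D) = 2*D*(-32 + D))
I(u, q) = -62 (I(u, q) = 2*31*(-32 + 31) = 2*31*(-1) = -62)
I(643, -2143) - N = -62 - 1*(-875/3858478) = -62 + 875/3858478 = -239224761/3858478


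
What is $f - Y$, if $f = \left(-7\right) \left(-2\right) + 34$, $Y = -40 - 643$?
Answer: $731$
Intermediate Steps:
$Y = -683$
$f = 48$ ($f = 14 + 34 = 48$)
$f - Y = 48 - -683 = 48 + 683 = 731$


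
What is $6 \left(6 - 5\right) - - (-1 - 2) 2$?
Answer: $0$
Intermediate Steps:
$6 \left(6 - 5\right) - - (-1 - 2) 2 = 6 \cdot 1 - - (-1 - 2) 2 = 6 - \left(-1\right) \left(-3\right) 2 = 6 - 3 \cdot 2 = 6 - 6 = 0$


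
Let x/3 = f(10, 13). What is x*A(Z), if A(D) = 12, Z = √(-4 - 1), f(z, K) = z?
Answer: 360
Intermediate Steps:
Z = I*√5 (Z = √(-5) = I*√5 ≈ 2.2361*I)
x = 30 (x = 3*10 = 30)
x*A(Z) = 30*12 = 360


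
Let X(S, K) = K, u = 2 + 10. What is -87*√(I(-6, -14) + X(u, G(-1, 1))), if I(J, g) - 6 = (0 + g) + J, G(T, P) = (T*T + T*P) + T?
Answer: -87*I*√15 ≈ -336.95*I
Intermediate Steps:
G(T, P) = T + T² + P*T (G(T, P) = (T² + P*T) + T = T + T² + P*T)
u = 12
I(J, g) = 6 + J + g (I(J, g) = 6 + ((0 + g) + J) = 6 + (g + J) = 6 + (J + g) = 6 + J + g)
-87*√(I(-6, -14) + X(u, G(-1, 1))) = -87*√((6 - 6 - 14) - (1 + 1 - 1)) = -87*√(-14 - 1*1) = -87*√(-14 - 1) = -87*I*√15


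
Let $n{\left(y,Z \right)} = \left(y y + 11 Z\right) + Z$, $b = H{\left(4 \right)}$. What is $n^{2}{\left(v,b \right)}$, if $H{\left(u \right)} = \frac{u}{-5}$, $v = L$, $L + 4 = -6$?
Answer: $\frac{204304}{25} \approx 8172.2$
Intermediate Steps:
$L = -10$ ($L = -4 - 6 = -10$)
$v = -10$
$H{\left(u \right)} = - \frac{u}{5}$ ($H{\left(u \right)} = u \left(- \frac{1}{5}\right) = - \frac{u}{5}$)
$b = - \frac{4}{5}$ ($b = \left(- \frac{1}{5}\right) 4 = - \frac{4}{5} \approx -0.8$)
$n{\left(y,Z \right)} = y^{2} + 12 Z$ ($n{\left(y,Z \right)} = \left(y^{2} + 11 Z\right) + Z = y^{2} + 12 Z$)
$n^{2}{\left(v,b \right)} = \left(\left(-10\right)^{2} + 12 \left(- \frac{4}{5}\right)\right)^{2} = \left(100 - \frac{48}{5}\right)^{2} = \left(\frac{452}{5}\right)^{2} = \frac{204304}{25}$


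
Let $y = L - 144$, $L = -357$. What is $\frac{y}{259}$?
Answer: $- \frac{501}{259} \approx -1.9344$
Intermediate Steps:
$y = -501$ ($y = -357 - 144 = -501$)
$\frac{y}{259} = - \frac{501}{259}$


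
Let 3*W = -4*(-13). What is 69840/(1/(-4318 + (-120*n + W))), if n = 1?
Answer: -308739360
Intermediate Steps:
W = 52/3 (W = (-4*(-13))/3 = (⅓)*52 = 52/3 ≈ 17.333)
69840/(1/(-4318 + (-120*n + W))) = 69840/(1/(-4318 + (-120*1 + 52/3))) = 69840/(1/(-4318 + (-120 + 52/3))) = 69840/(1/(-4318 - 308/3)) = 69840/(1/(-13262/3)) = 69840/(-3/13262) = 69840*(-13262/3) = -308739360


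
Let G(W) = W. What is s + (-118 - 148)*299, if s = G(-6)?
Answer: -79540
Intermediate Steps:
s = -6
s + (-118 - 148)*299 = -6 + (-118 - 148)*299 = -6 - 266*299 = -6 - 79534 = -79540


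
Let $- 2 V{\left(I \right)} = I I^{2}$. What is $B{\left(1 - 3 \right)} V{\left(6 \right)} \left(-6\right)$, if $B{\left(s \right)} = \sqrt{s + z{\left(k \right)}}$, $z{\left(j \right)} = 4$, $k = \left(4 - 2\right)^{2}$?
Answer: $648 \sqrt{2} \approx 916.41$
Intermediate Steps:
$k = 4$ ($k = 2^{2} = 4$)
$V{\left(I \right)} = - \frac{I^{3}}{2}$ ($V{\left(I \right)} = - \frac{I I^{2}}{2} = - \frac{I^{3}}{2}$)
$B{\left(s \right)} = \sqrt{4 + s}$ ($B{\left(s \right)} = \sqrt{s + 4} = \sqrt{4 + s}$)
$B{\left(1 - 3 \right)} V{\left(6 \right)} \left(-6\right) = \sqrt{4 + \left(1 - 3\right)} \left(- \frac{6^{3}}{2}\right) \left(-6\right) = \sqrt{4 + \left(1 - 3\right)} \left(\left(- \frac{1}{2}\right) 216\right) \left(-6\right) = \sqrt{4 - 2} \left(-108\right) \left(-6\right) = \sqrt{2} \left(-108\right) \left(-6\right) = - 108 \sqrt{2} \left(-6\right) = 648 \sqrt{2}$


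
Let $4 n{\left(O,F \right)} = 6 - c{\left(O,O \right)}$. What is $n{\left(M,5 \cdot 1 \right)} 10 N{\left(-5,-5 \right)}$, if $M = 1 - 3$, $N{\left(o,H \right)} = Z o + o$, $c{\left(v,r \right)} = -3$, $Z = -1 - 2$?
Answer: $225$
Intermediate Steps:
$Z = -3$ ($Z = -1 - 2 = -3$)
$N{\left(o,H \right)} = - 2 o$ ($N{\left(o,H \right)} = - 3 o + o = - 2 o$)
$M = -2$ ($M = 1 - 3 = -2$)
$n{\left(O,F \right)} = \frac{9}{4}$ ($n{\left(O,F \right)} = \frac{6 - -3}{4} = \frac{6 + 3}{4} = \frac{1}{4} \cdot 9 = \frac{9}{4}$)
$n{\left(M,5 \cdot 1 \right)} 10 N{\left(-5,-5 \right)} = \frac{9}{4} \cdot 10 \left(\left(-2\right) \left(-5\right)\right) = \frac{45}{2} \cdot 10 = 225$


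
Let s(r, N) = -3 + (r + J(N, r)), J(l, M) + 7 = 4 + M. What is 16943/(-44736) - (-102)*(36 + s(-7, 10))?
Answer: 72992209/44736 ≈ 1631.6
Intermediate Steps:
J(l, M) = -3 + M (J(l, M) = -7 + (4 + M) = -3 + M)
s(r, N) = -6 + 2*r (s(r, N) = -3 + (r + (-3 + r)) = -3 + (-3 + 2*r) = -6 + 2*r)
16943/(-44736) - (-102)*(36 + s(-7, 10)) = 16943/(-44736) - (-102)*(36 + (-6 + 2*(-7))) = 16943*(-1/44736) - (-102)*(36 + (-6 - 14)) = -16943/44736 - (-102)*(36 - 20) = -16943/44736 - (-102)*16 = -16943/44736 - 1*(-1632) = -16943/44736 + 1632 = 72992209/44736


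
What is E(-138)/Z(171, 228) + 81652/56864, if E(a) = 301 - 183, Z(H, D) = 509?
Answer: 12067705/7235944 ≈ 1.6677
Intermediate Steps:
E(a) = 118
E(-138)/Z(171, 228) + 81652/56864 = 118/509 + 81652/56864 = 118*(1/509) + 81652*(1/56864) = 118/509 + 20413/14216 = 12067705/7235944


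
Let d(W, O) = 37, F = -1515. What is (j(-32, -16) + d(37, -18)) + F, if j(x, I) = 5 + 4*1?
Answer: -1469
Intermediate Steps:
j(x, I) = 9 (j(x, I) = 5 + 4 = 9)
(j(-32, -16) + d(37, -18)) + F = (9 + 37) - 1515 = 46 - 1515 = -1469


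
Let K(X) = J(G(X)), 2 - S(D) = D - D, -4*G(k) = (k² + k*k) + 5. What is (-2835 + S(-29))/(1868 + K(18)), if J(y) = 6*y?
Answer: -5666/1777 ≈ -3.1885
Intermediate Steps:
G(k) = -5/4 - k²/2 (G(k) = -((k² + k*k) + 5)/4 = -((k² + k²) + 5)/4 = -(2*k² + 5)/4 = -(5 + 2*k²)/4 = -5/4 - k²/2)
S(D) = 2 (S(D) = 2 - (D - D) = 2 - 1*0 = 2 + 0 = 2)
K(X) = -15/2 - 3*X² (K(X) = 6*(-5/4 - X²/2) = -15/2 - 3*X²)
(-2835 + S(-29))/(1868 + K(18)) = (-2835 + 2)/(1868 + (-15/2 - 3*18²)) = -2833/(1868 + (-15/2 - 3*324)) = -2833/(1868 + (-15/2 - 972)) = -2833/(1868 - 1959/2) = -2833/1777/2 = -2833*2/1777 = -5666/1777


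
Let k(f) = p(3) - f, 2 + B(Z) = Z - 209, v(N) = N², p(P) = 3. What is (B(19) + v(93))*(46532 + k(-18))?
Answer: 393698721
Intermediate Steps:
B(Z) = -211 + Z (B(Z) = -2 + (Z - 209) = -2 + (-209 + Z) = -211 + Z)
k(f) = 3 - f
(B(19) + v(93))*(46532 + k(-18)) = ((-211 + 19) + 93²)*(46532 + (3 - 1*(-18))) = (-192 + 8649)*(46532 + (3 + 18)) = 8457*(46532 + 21) = 8457*46553 = 393698721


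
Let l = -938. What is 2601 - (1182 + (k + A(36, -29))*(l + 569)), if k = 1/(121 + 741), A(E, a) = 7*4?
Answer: 10129731/862 ≈ 11751.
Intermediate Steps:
A(E, a) = 28
k = 1/862 ≈ 0.0011601
2601 - (1182 + (k + A(36, -29))*(l + 569)) = 2601 - (1182 + (1/862 + 28)*(-938 + 569)) = 2601 - (1182 + (24137/862)*(-369)) = 2601 - (1182 - 8906553/862) = 2601 - 1*(-7887669/862) = 2601 + 7887669/862 = 10129731/862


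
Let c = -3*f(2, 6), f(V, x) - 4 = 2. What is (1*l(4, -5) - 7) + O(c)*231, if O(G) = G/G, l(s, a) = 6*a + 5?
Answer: 199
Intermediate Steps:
l(s, a) = 5 + 6*a
f(V, x) = 6 (f(V, x) = 4 + 2 = 6)
c = -18 (c = -3*6 = -18)
O(G) = 1
(1*l(4, -5) - 7) + O(c)*231 = (1*(5 + 6*(-5)) - 7) + 1*231 = (1*(5 - 30) - 7) + 231 = (1*(-25) - 7) + 231 = (-25 - 7) + 231 = -32 + 231 = 199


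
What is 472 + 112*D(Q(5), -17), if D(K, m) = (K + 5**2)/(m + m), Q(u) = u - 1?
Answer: 6400/17 ≈ 376.47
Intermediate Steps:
Q(u) = -1 + u
D(K, m) = (25 + K)/(2*m) (D(K, m) = (K + 25)/((2*m)) = (25 + K)*(1/(2*m)) = (25 + K)/(2*m))
472 + 112*D(Q(5), -17) = 472 + 112*((1/2)*(25 + (-1 + 5))/(-17)) = 472 + 112*((1/2)*(-1/17)*(25 + 4)) = 472 + 112*((1/2)*(-1/17)*29) = 472 + 112*(-29/34) = 472 - 1624/17 = 6400/17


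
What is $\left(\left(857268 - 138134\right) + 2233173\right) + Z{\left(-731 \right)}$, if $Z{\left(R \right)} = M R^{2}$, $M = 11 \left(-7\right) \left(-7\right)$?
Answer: $290972886$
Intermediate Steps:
$M = 539$ ($M = \left(-77\right) \left(-7\right) = 539$)
$Z{\left(R \right)} = 539 R^{2}$
$\left(\left(857268 - 138134\right) + 2233173\right) + Z{\left(-731 \right)} = \left(\left(857268 - 138134\right) + 2233173\right) + 539 \left(-731\right)^{2} = \left(\left(857268 - 138134\right) + 2233173\right) + 539 \cdot 534361 = \left(719134 + 2233173\right) + 288020579 = 2952307 + 288020579 = 290972886$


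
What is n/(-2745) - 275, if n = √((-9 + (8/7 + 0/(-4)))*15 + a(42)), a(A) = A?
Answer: -275 - I*√413/6405 ≈ -275.0 - 0.0031729*I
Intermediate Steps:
n = 3*I*√413/7 (n = √((-9 + (8/7 + 0/(-4)))*15 + 42) = √((-9 + (8*(⅐) + 0*(-¼)))*15 + 42) = √((-9 + (8/7 + 0))*15 + 42) = √((-9 + 8/7)*15 + 42) = √(-55/7*15 + 42) = √(-825/7 + 42) = √(-531/7) = 3*I*√413/7 ≈ 8.7096*I)
n/(-2745) - 275 = (3*I*√413/7)/(-2745) - 275 = (3*I*√413/7)*(-1/2745) - 275 = -I*√413/6405 - 275 = -275 - I*√413/6405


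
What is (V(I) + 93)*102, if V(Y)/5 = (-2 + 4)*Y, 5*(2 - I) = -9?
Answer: 13362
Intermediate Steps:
I = 19/5 (I = 2 - ⅕*(-9) = 2 + 9/5 = 19/5 ≈ 3.8000)
V(Y) = 10*Y (V(Y) = 5*((-2 + 4)*Y) = 5*(2*Y) = 10*Y)
(V(I) + 93)*102 = (10*(19/5) + 93)*102 = (38 + 93)*102 = 131*102 = 13362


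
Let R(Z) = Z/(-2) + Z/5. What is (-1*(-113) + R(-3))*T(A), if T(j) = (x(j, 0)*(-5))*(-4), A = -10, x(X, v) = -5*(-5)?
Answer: 56950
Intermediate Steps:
x(X, v) = 25
R(Z) = -3*Z/10 (R(Z) = Z*(-½) + Z*(⅕) = -Z/2 + Z/5 = -3*Z/10)
T(j) = 500 (T(j) = (25*(-5))*(-4) = -125*(-4) = 500)
(-1*(-113) + R(-3))*T(A) = (-1*(-113) - 3/10*(-3))*500 = (113 + 9/10)*500 = (1139/10)*500 = 56950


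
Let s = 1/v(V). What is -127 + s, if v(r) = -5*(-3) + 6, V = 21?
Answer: -2666/21 ≈ -126.95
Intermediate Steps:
v(r) = 21 (v(r) = 15 + 6 = 21)
s = 1/21 ≈ 0.047619
-127 + s = -127 + 1/21 = -2666/21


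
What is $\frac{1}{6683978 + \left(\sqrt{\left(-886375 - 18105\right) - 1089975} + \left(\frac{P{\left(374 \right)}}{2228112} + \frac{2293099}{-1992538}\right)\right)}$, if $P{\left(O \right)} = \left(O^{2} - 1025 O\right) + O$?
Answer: $\frac{411691795491549277195819225884}{2751738507981440819417991160845637229} - \frac{307969201197740494875024 i \sqrt{1994455}}{13758692539907204097089955804228186145} \approx 1.4961 \cdot 10^{-7} - 3.1611 \cdot 10^{-11} i$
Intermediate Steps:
$P{\left(O \right)} = O^{2} - 1024 O$
$\frac{1}{6683978 + \left(\sqrt{\left(-886375 - 18105\right) - 1089975} + \left(\frac{P{\left(374 \right)}}{2228112} + \frac{2293099}{-1992538}\right)\right)} = \frac{1}{6683978 + \left(\sqrt{\left(-886375 - 18105\right) - 1089975} + \left(\frac{374 \left(-1024 + 374\right)}{2228112} + \frac{2293099}{-1992538}\right)\right)} = \frac{1}{6683978 + \left(\sqrt{\left(-886375 - 18105\right) - 1089975} + \left(374 \left(-650\right) \frac{1}{2228112} + 2293099 \left(- \frac{1}{1992538}\right)\right)\right)} = \frac{1}{6683978 + \left(\sqrt{-904480 - 1089975} - \frac{699208423361}{554949728532}\right)} = \frac{1}{6683978 + \left(\sqrt{-1994455} - \frac{699208423361}{554949728532}\right)} = \frac{1}{6683978 - \left(\frac{699208423361}{554949728532} - i \sqrt{1994455}\right)} = \frac{1}{\frac{3709271077405436935}{554949728532} + i \sqrt{1994455}}$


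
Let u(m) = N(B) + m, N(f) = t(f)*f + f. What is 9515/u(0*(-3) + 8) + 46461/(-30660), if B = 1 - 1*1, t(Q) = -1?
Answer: 24279851/20440 ≈ 1187.9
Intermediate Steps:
B = 0 (B = 1 - 1 = 0)
N(f) = 0 (N(f) = -f + f = 0)
u(m) = m (u(m) = 0 + m = m)
9515/u(0*(-3) + 8) + 46461/(-30660) = 9515/(0*(-3) + 8) + 46461/(-30660) = 9515/(0 + 8) + 46461*(-1/30660) = 9515/8 - 15487/10220 = 24279851/20440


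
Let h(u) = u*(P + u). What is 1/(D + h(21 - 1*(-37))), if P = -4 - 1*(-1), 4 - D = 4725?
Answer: -1/1531 ≈ -0.00065317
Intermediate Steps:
D = -4721 (D = 4 - 1*4725 = 4 - 4725 = -4721)
P = -3 (P = -4 + 1 = -3)
h(u) = u*(-3 + u)
1/(D + h(21 - 1*(-37))) = 1/(-4721 + (21 - 1*(-37))*(-3 + (21 - 1*(-37)))) = 1/(-4721 + (21 + 37)*(-3 + (21 + 37))) = 1/(-4721 + 58*(-3 + 58)) = 1/(-4721 + 58*55) = 1/(-4721 + 3190) = 1/(-1531) = -1/1531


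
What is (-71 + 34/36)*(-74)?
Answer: 46657/9 ≈ 5184.1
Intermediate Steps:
(-71 + 34/36)*(-74) = (-71 + 34*(1/36))*(-74) = (-71 + 17/18)*(-74) = -1261/18*(-74) = 46657/9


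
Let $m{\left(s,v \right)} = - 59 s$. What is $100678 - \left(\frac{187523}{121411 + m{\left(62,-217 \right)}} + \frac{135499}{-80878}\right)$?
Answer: $\frac{136974360217915}{1360518162} \approx 1.0068 \cdot 10^{5}$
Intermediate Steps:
$100678 - \left(\frac{187523}{121411 + m{\left(62,-217 \right)}} + \frac{135499}{-80878}\right) = 100678 - \left(\frac{187523}{121411 - 3658} + \frac{135499}{-80878}\right) = 100678 - \left(\frac{187523}{121411 - 3658} + 135499 \left(- \frac{1}{80878}\right)\right) = 100678 - \left(\frac{187523}{117753} - \frac{19357}{11554}\right) = 100678 - - \frac{112704079}{1360518162} = 100678 + \frac{112704079}{1360518162} = \frac{136974360217915}{1360518162}$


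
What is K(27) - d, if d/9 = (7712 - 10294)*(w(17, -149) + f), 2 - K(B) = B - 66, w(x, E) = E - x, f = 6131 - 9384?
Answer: -79450681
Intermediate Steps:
f = -3253
K(B) = 68 - B (K(B) = 2 - (B - 66) = 2 - (-66 + B) = 2 + (66 - B) = 68 - B)
d = 79450722 (d = 9*((7712 - 10294)*((-149 - 1*17) - 3253)) = 9*(-2582*((-149 - 17) - 3253)) = 9*(-2582*(-166 - 3253)) = 9*(-2582*(-3419)) = 9*8827858 = 79450722)
K(27) - d = (68 - 1*27) - 1*79450722 = (68 - 27) - 79450722 = 41 - 79450722 = -79450681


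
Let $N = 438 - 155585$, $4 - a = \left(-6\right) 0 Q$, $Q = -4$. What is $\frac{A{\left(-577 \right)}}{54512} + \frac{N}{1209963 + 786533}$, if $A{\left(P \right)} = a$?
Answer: $- \frac{528086705}{6802061872} \approx -0.077636$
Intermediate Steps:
$a = 4$ ($a = 4 - \left(-6\right) 0 \left(-4\right) = 4 - 0 \left(-4\right) = 4 - 0 = 4 + 0 = 4$)
$A{\left(P \right)} = 4$
$N = -155147$ ($N = 438 - 155585 = -155147$)
$\frac{A{\left(-577 \right)}}{54512} + \frac{N}{1209963 + 786533} = \frac{4}{54512} - \frac{155147}{1209963 + 786533} = 4 \cdot \frac{1}{54512} - \frac{155147}{1996496} = \frac{1}{13628} - \frac{155147}{1996496} = - \frac{528086705}{6802061872}$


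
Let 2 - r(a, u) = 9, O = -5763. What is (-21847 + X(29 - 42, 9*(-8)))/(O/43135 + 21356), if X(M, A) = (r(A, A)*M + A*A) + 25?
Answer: -713754845/921185297 ≈ -0.77482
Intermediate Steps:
r(a, u) = -7 (r(a, u) = 2 - 1*9 = 2 - 9 = -7)
X(M, A) = 25 + A² - 7*M (X(M, A) = (-7*M + A*A) + 25 = (-7*M + A²) + 25 = (A² - 7*M) + 25 = 25 + A² - 7*M)
(-21847 + X(29 - 42, 9*(-8)))/(O/43135 + 21356) = (-21847 + (25 + (9*(-8))² - 7*(29 - 42)))/(-5763/43135 + 21356) = (-21847 + (25 + (-72)² - 7*(-13)))/(-5763*1/43135 + 21356) = (-21847 + (25 + 5184 + 91))/(-5763/43135 + 21356) = (-21847 + 5300)/(921185297/43135) = -16547*43135/921185297 = -713754845/921185297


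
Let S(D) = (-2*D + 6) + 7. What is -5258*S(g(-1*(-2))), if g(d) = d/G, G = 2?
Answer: -57838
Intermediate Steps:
g(d) = d/2
S(D) = 13 - 2*D (S(D) = (6 - 2*D) + 7 = 13 - 2*D)
-5258*S(g(-1*(-2))) = -5258*(13 - (-1)*(-2)) = -5258*(13 - 2) = -5258*11 = -57838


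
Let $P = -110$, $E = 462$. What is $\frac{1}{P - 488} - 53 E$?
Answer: $- \frac{14642629}{598} \approx -24486.0$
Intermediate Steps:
$\frac{1}{P - 488} - 53 E = \frac{1}{-110 - 488} - 24486 = \frac{1}{-598} - 24486 = - \frac{1}{598} - 24486 = - \frac{14642629}{598}$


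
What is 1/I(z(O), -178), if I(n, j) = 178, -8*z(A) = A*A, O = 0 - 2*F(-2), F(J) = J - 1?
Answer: 1/178 ≈ 0.0056180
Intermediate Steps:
F(J) = -1 + J
O = 6 (O = 0 - 2*(-1 - 2) = 0 - 2*(-3) = 0 + 6 = 6)
z(A) = -A²/8 (z(A) = -A*A/8 = -A²/8)
1/I(z(O), -178) = 1/178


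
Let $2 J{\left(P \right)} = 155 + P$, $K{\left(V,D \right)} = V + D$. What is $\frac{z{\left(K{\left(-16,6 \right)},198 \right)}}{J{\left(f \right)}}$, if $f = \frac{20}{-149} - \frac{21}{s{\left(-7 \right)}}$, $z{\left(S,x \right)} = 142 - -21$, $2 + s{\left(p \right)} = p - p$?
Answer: $\frac{97148}{49279} \approx 1.9714$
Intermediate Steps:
$s{\left(p \right)} = -2$ ($s{\left(p \right)} = -2 + \left(p - p\right) = -2 + 0 = -2$)
$K{\left(V,D \right)} = D + V$
$z{\left(S,x \right)} = 163$ ($z{\left(S,x \right)} = 142 + 21 = 163$)
$f = \frac{3089}{298}$ ($f = \frac{20}{-149} - \frac{21}{-2} = 20 \left(- \frac{1}{149}\right) - - \frac{21}{2} = - \frac{20}{149} + \frac{21}{2} = \frac{3089}{298} \approx 10.366$)
$J{\left(P \right)} = \frac{155}{2} + \frac{P}{2}$ ($J{\left(P \right)} = \frac{155 + P}{2} = \frac{155}{2} + \frac{P}{2}$)
$\frac{z{\left(K{\left(-16,6 \right)},198 \right)}}{J{\left(f \right)}} = \frac{163}{\frac{155}{2} + \frac{1}{2} \cdot \frac{3089}{298}} = \frac{163}{\frac{155}{2} + \frac{3089}{596}} = \frac{163}{\frac{49279}{596}} = 163 \cdot \frac{596}{49279} = \frac{97148}{49279}$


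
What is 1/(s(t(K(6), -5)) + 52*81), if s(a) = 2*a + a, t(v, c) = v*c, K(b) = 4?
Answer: 1/4152 ≈ 0.00024085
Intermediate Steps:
t(v, c) = c*v
s(a) = 3*a
1/(s(t(K(6), -5)) + 52*81) = 1/(3*(-5*4) + 52*81) = 1/(3*(-20) + 4212) = 1/(-60 + 4212) = 1/4152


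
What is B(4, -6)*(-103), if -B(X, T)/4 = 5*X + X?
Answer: 9888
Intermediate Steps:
B(X, T) = -24*X (B(X, T) = -4*(5*X + X) = -24*X)
B(4, -6)*(-103) = -24*4*(-103) = -96*(-103) = 9888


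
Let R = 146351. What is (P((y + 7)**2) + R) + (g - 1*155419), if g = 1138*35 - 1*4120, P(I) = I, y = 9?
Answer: 26898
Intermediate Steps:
g = 35710 (g = 39830 - 4120 = 35710)
(P((y + 7)**2) + R) + (g - 1*155419) = ((9 + 7)**2 + 146351) + (35710 - 1*155419) = (16**2 + 146351) + (35710 - 155419) = (256 + 146351) - 119709 = 146607 - 119709 = 26898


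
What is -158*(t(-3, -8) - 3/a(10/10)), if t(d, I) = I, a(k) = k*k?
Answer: 1738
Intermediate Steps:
a(k) = k²
-158*(t(-3, -8) - 3/a(10/10)) = -158*(-8 - 3/1²) = -158*(-8 - 3/(1²)) = -158*(-8 - 3/1) = -158*(-8 - 3*1) = -158*(-8 - 3) = -158*(-11) = 1738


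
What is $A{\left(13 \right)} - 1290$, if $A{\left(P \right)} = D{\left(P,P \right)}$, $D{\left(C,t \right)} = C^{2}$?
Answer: $-1121$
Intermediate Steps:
$A{\left(P \right)} = P^{2}$
$A{\left(13 \right)} - 1290 = 13^{2} - 1290 = 169 - 1290 = -1121$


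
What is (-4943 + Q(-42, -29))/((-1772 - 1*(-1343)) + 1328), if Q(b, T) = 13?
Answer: -170/31 ≈ -5.4839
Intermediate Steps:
(-4943 + Q(-42, -29))/((-1772 - 1*(-1343)) + 1328) = (-4943 + 13)/((-1772 - 1*(-1343)) + 1328) = -4930/((-1772 + 1343) + 1328) = -4930/(-429 + 1328) = -4930/899 = -4930*1/899 = -170/31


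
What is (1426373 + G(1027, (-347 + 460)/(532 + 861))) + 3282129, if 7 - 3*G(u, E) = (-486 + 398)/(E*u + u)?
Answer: 10923697155095/2319993 ≈ 4.7085e+6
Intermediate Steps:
G(u, E) = 7/3 + 88/(3*(u + E*u)) (G(u, E) = 7/3 - (-486 + 398)/(3*(E*u + u)) = 7/3 - (-88)/(3*(u + E*u)) = 7/3 + 88/(3*(u + E*u)))
(1426373 + G(1027, (-347 + 460)/(532 + 861))) + 3282129 = (1426373 + (⅓)*(88 + 7*1027 + 7*((-347 + 460)/(532 + 861))*1027)/(1027*(1 + (-347 + 460)/(532 + 861)))) + 3282129 = (1426373 + (⅓)*(1/1027)*(88 + 7189 + 7*(113/1393)*1027)/(1 + 113/1393)) + 3282129 = (1426373 + (⅓)*(1/1027)*(88 + 7189 + 116051/199)/(1506/1393)) + 3282129 = (1426373 + (⅓)*(1/1027)*(1393/1506)*(1564174/199)) + 3282129 = (1426373 + 5474609/2319993) + 3282129 = 3309180849998/2319993 + 3282129 = 10923697155095/2319993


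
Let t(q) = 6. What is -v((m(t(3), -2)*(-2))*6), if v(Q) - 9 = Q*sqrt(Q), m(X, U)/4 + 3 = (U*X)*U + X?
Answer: -9 + 46656*I ≈ -9.0 + 46656.0*I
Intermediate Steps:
m(X, U) = -12 + 4*X + 4*X*U**2 (m(X, U) = -12 + 4*((U*X)*U + X) = -12 + 4*(X*U**2 + X) = -12 + 4*(X + X*U**2) = -12 + (4*X + 4*X*U**2) = -12 + 4*X + 4*X*U**2)
v(Q) = 9 + Q**(3/2) (v(Q) = 9 + Q*sqrt(Q) = 9 + Q**(3/2))
-v((m(t(3), -2)*(-2))*6) = -(9 + (((-12 + 4*6 + 4*6*(-2)**2)*(-2))*6)**(3/2)) = -(9 + (((-12 + 24 + 4*6*4)*(-2))*6)**(3/2)) = -(9 + (((-12 + 24 + 96)*(-2))*6)**(3/2)) = -(9 + ((108*(-2))*6)**(3/2)) = -(9 + (-216*6)**(3/2)) = -(9 + (-1296)**(3/2)) = -(9 - 46656*I) = -9 + 46656*I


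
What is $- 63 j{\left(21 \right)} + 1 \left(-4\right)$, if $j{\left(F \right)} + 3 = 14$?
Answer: $-697$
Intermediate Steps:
$j{\left(F \right)} = 11$ ($j{\left(F \right)} = -3 + 14 = 11$)
$- 63 j{\left(21 \right)} + 1 \left(-4\right) = \left(-63\right) 11 + 1 \left(-4\right) = -693 - 4 = -697$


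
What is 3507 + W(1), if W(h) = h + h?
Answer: 3509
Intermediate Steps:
W(h) = 2*h
3507 + W(1) = 3507 + 2*1 = 3507 + 2 = 3509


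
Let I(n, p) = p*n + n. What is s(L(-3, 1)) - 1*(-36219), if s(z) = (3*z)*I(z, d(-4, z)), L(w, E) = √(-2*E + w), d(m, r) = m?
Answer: 36264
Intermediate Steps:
I(n, p) = n + n*p (I(n, p) = n*p + n = n + n*p)
L(w, E) = √(w - 2*E)
s(z) = -9*z² (s(z) = (3*z)*(z*(1 - 4)) = (3*z)*(z*(-3)) = (3*z)*(-3*z) = -9*z²)
s(L(-3, 1)) - 1*(-36219) = -9*(√(-3 - 2*1))² - 1*(-36219) = -9*(√(-3 - 2))² + 36219 = -9*(√(-5))² + 36219 = -9*(I*√5)² + 36219 = -9*(-5) + 36219 = 45 + 36219 = 36264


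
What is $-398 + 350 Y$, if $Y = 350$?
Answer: $122102$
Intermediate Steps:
$-398 + 350 Y = -398 + 350 \cdot 350 = -398 + 122500 = 122102$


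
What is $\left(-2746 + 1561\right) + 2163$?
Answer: $978$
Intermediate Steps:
$\left(-2746 + 1561\right) + 2163 = -1185 + 2163 = 978$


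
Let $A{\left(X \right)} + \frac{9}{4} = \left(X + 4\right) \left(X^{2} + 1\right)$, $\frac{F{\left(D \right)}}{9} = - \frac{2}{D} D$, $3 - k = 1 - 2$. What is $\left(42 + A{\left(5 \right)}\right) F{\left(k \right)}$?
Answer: $- \frac{9855}{2} \approx -4927.5$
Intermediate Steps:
$k = 4$ ($k = 3 - \left(1 - 2\right) = 3 - -1 = 3 + 1 = 4$)
$F{\left(D \right)} = -18$ ($F{\left(D \right)} = 9 - \frac{2}{D} D = 9 \left(-2\right) = -18$)
$A{\left(X \right)} = - \frac{9}{4} + \left(1 + X^{2}\right) \left(4 + X\right)$ ($A{\left(X \right)} = - \frac{9}{4} + \left(X + 4\right) \left(X^{2} + 1\right) = - \frac{9}{4} + \left(4 + X\right) \left(1 + X^{2}\right) = - \frac{9}{4} + \left(1 + X^{2}\right) \left(4 + X\right)$)
$\left(42 + A{\left(5 \right)}\right) F{\left(k \right)} = \left(42 + \left(\frac{7}{4} + 5 + 5^{3} + 4 \cdot 5^{2}\right)\right) \left(-18\right) = \left(42 + \left(\frac{7}{4} + 5 + 125 + 4 \cdot 25\right)\right) \left(-18\right) = \left(42 + \left(\frac{7}{4} + 5 + 125 + 100\right)\right) \left(-18\right) = \left(42 + \frac{927}{4}\right) \left(-18\right) = \frac{1095}{4} \left(-18\right) = - \frac{9855}{2}$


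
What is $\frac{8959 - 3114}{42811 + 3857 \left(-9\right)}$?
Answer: $\frac{5845}{8098} \approx 0.72178$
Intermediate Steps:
$\frac{8959 - 3114}{42811 + 3857 \left(-9\right)} = \frac{5845}{42811 - 34713} = \frac{5845}{8098}$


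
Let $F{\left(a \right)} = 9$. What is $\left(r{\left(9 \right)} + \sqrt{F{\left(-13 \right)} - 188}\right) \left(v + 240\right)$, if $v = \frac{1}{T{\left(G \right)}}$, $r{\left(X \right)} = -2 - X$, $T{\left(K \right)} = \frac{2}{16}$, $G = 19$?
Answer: $-2728 + 248 i \sqrt{179} \approx -2728.0 + 3318.0 i$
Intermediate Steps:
$T{\left(K \right)} = \frac{1}{8}$ ($T{\left(K \right)} = 2 \cdot \frac{1}{16} = \frac{1}{8}$)
$v = 8$ ($v = \frac{1}{\frac{1}{8}} = 8$)
$\left(r{\left(9 \right)} + \sqrt{F{\left(-13 \right)} - 188}\right) \left(v + 240\right) = \left(\left(-2 - 9\right) + \sqrt{9 - 188}\right) \left(8 + 240\right) = \left(\left(-2 - 9\right) + \sqrt{-179}\right) 248 = \left(-11 + i \sqrt{179}\right) 248 = -2728 + 248 i \sqrt{179}$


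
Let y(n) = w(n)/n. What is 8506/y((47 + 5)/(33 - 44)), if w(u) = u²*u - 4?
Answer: 13379938/36483 ≈ 366.74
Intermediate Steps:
w(u) = -4 + u³ (w(u) = u³ - 4 = -4 + u³)
y(n) = (-4 + n³)/n
8506/y((47 + 5)/(33 - 44)) = 8506/(((-4 + ((47 + 5)/(33 - 44))³)/(((47 + 5)/(33 - 44))))) = 8506/(((-4 + (52/(-11))³)/((52/(-11))))) = 8506/(((-4 + (52*(-1/11))³)/((52*(-1/11))))) = 8506/(((-4 + (-52/11)³)/(-52/11))) = 8506/((-11*(-4 - 140608/1331)/52)) = 8506/((-11/52*(-145932/1331))) = 8506/(36483/1573) = 8506*(1573/36483) = 13379938/36483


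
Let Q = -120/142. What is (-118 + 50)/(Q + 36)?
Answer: -1207/624 ≈ -1.9343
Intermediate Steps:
Q = -60/71 (Q = -120*1/142 = -60/71 ≈ -0.84507)
(-118 + 50)/(Q + 36) = (-118 + 50)/(-60/71 + 36) = -68/(2496/71) = (71/2496)*(-68) = -1207/624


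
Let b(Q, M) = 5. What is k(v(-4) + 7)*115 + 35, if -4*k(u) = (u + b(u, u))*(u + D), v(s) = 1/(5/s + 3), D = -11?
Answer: 62435/49 ≈ 1274.2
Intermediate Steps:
v(s) = 1/(3 + 5/s)
k(u) = -(-11 + u)*(5 + u)/4 (k(u) = -(u + 5)*(u - 11)/4 = -(5 + u)*(-11 + u)/4 = -(-11 + u)*(5 + u)/4)
k(v(-4) + 7)*115 + 35 = (55/4 - (-4/(5 + 3*(-4)) + 7)**2/4 + 3*(-4/(5 + 3*(-4)) + 7)/2)*115 + 35 = (55/4 - (-4/(5 - 12) + 7)**2/4 + 3*(-4/(5 - 12) + 7)/2)*115 + 35 = (55/4 - (-4/(-7) + 7)**2/4 + 3*(-4/(-7) + 7)/2)*115 + 35 = (55/4 - (-4*(-1/7) + 7)**2/4 + 3*(-4*(-1/7) + 7)/2)*115 + 35 = (55/4 - (4/7 + 7)**2/4 + 3*(4/7 + 7)/2)*115 + 35 = (55/4 - (53/7)**2/4 + (3/2)*(53/7))*115 + 35 = (55/4 - 1/4*2809/49 + 159/14)*115 + 35 = (55/4 - 2809/196 + 159/14)*115 + 35 = (528/49)*115 + 35 = 60720/49 + 35 = 62435/49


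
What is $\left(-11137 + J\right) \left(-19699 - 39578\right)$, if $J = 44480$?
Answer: $-1976473011$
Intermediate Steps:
$\left(-11137 + J\right) \left(-19699 - 39578\right) = \left(-11137 + 44480\right) \left(-19699 - 39578\right) = 33343 \left(-59277\right) = -1976473011$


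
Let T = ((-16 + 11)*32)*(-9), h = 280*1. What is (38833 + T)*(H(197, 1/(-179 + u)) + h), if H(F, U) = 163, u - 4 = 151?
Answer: 17840939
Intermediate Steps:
u = 155 (u = 4 + 151 = 155)
h = 280
T = 1440 (T = -5*32*(-9) = -160*(-9) = 1440)
(38833 + T)*(H(197, 1/(-179 + u)) + h) = (38833 + 1440)*(163 + 280) = 40273*443 = 17840939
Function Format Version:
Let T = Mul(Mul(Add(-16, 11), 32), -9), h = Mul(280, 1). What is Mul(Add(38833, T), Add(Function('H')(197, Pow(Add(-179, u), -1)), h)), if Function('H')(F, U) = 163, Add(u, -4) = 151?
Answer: 17840939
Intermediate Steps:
u = 155 (u = Add(4, 151) = 155)
h = 280
T = 1440 (T = Mul(Mul(-5, 32), -9) = Mul(-160, -9) = 1440)
Mul(Add(38833, T), Add(Function('H')(197, Pow(Add(-179, u), -1)), h)) = Mul(Add(38833, 1440), Add(163, 280)) = Mul(40273, 443) = 17840939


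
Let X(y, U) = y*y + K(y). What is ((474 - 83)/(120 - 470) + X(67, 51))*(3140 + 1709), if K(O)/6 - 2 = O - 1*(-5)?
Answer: 8370144991/350 ≈ 2.3915e+7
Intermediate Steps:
K(O) = 42 + 6*O (K(O) = 12 + 6*(O - 1*(-5)) = 12 + 6*(O + 5) = 12 + 6*(5 + O) = 12 + (30 + 6*O) = 42 + 6*O)
X(y, U) = 42 + y² + 6*y (X(y, U) = y*y + (42 + 6*y) = y² + (42 + 6*y) = 42 + y² + 6*y)
((474 - 83)/(120 - 470) + X(67, 51))*(3140 + 1709) = ((474 - 83)/(120 - 470) + (42 + 67² + 6*67))*(3140 + 1709) = (391/(-350) + (42 + 4489 + 402))*4849 = (391*(-1/350) + 4933)*4849 = (-391/350 + 4933)*4849 = (1726159/350)*4849 = 8370144991/350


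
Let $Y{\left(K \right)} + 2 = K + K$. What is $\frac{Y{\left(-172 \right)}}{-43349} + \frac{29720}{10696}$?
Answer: $\frac{161504137}{57957613} \approx 2.7866$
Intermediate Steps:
$Y{\left(K \right)} = -2 + 2 K$ ($Y{\left(K \right)} = -2 + \left(K + K\right) = -2 + 2 K$)
$\frac{Y{\left(-172 \right)}}{-43349} + \frac{29720}{10696} = \frac{-2 + 2 \left(-172\right)}{-43349} + \frac{29720}{10696} = \left(-2 - 344\right) \left(- \frac{1}{43349}\right) + 29720 \cdot \frac{1}{10696} = \left(-346\right) \left(- \frac{1}{43349}\right) + \frac{3715}{1337} = \frac{346}{43349} + \frac{3715}{1337} = \frac{161504137}{57957613}$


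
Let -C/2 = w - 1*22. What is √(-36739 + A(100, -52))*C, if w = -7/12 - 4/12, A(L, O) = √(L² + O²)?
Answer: 275*√(-36739 + 4*√794)/6 ≈ 8771.6*I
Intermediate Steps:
w = -11/12 (w = -7*1/12 - 4*1/12 = -7/12 - ⅓ = -11/12 ≈ -0.91667)
C = 275/6 (C = -2*(-11/12 - 1*22) = -2*(-11/12 - 22) = -2*(-275/12) = 275/6 ≈ 45.833)
√(-36739 + A(100, -52))*C = √(-36739 + √(100² + (-52)²))*(275/6) = √(-36739 + √(10000 + 2704))*(275/6) = √(-36739 + √12704)*(275/6) = √(-36739 + 4*√794)*(275/6) = 275*√(-36739 + 4*√794)/6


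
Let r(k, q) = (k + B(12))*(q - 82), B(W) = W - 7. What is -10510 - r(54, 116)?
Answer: -12516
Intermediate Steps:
B(W) = -7 + W
r(k, q) = (-82 + q)*(5 + k) (r(k, q) = (k + (-7 + 12))*(q - 82) = (k + 5)*(-82 + q) = (5 + k)*(-82 + q) = (-82 + q)*(5 + k))
-10510 - r(54, 116) = -10510 - (-410 - 82*54 + 5*116 + 54*116) = -10510 - (-410 - 4428 + 580 + 6264) = -10510 - 1*2006 = -10510 - 2006 = -12516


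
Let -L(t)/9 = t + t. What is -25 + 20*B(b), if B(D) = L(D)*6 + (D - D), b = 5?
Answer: -10825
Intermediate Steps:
L(t) = -18*t (L(t) = -9*(t + t) = -18*t)
B(D) = -108*D (B(D) = -18*D*6 + (D - D) = -108*D + 0 = -108*D)
-25 + 20*B(b) = -25 + 20*(-108*5) = -25 + 20*(-540) = -25 - 10800 = -10825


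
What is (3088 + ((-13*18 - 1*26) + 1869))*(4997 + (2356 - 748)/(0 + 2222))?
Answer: 2370905117/101 ≈ 2.3474e+7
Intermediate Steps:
(3088 + ((-13*18 - 1*26) + 1869))*(4997 + (2356 - 748)/(0 + 2222)) = (3088 + ((-234 - 26) + 1869))*(4997 + 1608/2222) = (3088 + (-260 + 1869))*(4997 + 1608*(1/2222)) = (3088 + 1609)*(4997 + 804/1111) = 4697*(5552471/1111) = 2370905117/101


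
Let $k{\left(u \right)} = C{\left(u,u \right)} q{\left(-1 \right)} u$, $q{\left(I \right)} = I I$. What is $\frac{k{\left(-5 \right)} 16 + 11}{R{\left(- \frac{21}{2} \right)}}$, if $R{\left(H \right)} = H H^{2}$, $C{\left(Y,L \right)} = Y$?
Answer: $- \frac{1096}{3087} \approx -0.35504$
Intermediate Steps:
$q{\left(I \right)} = I^{2}$
$k{\left(u \right)} = u^{2}$ ($k{\left(u \right)} = u \left(-1\right)^{2} u = u 1 u = u u = u^{2}$)
$R{\left(H \right)} = H^{3}$
$\frac{k{\left(-5 \right)} 16 + 11}{R{\left(- \frac{21}{2} \right)}} = \frac{\left(-5\right)^{2} \cdot 16 + 11}{\left(- \frac{21}{2}\right)^{3}} = \frac{25 \cdot 16 + 11}{\left(\left(-21\right) \frac{1}{2}\right)^{3}} = \frac{400 + 11}{\left(- \frac{21}{2}\right)^{3}} = \frac{411}{- \frac{9261}{8}} = 411 \left(- \frac{8}{9261}\right) = - \frac{1096}{3087}$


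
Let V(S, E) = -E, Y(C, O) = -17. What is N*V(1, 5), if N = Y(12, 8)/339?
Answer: 85/339 ≈ 0.25074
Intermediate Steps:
N = -17/339 ≈ -0.050147
N*V(1, 5) = -(-17)*5/339 = -17/339*(-5) = 85/339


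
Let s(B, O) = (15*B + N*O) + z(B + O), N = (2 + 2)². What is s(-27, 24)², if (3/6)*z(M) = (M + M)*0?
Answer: 441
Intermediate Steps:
N = 16 (N = 4² = 16)
z(M) = 0 (z(M) = 2*((M + M)*0) = 2*((2*M)*0) = 2*0 = 0)
s(B, O) = 15*B + 16*O (s(B, O) = (15*B + 16*O) + 0 = 15*B + 16*O)
s(-27, 24)² = (15*(-27) + 16*24)² = (-405 + 384)² = (-21)² = 441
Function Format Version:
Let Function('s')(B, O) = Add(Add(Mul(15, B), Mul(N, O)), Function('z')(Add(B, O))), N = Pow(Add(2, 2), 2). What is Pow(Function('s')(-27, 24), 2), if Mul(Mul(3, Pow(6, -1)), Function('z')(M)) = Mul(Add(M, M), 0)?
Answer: 441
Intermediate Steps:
N = 16 (N = Pow(4, 2) = 16)
Function('z')(M) = 0 (Function('z')(M) = Mul(2, Mul(Add(M, M), 0)) = Mul(2, Mul(Mul(2, M), 0)) = Mul(2, 0) = 0)
Function('s')(B, O) = Add(Mul(15, B), Mul(16, O)) (Function('s')(B, O) = Add(Add(Mul(15, B), Mul(16, O)), 0) = Add(Mul(15, B), Mul(16, O)))
Pow(Function('s')(-27, 24), 2) = Pow(Add(Mul(15, -27), Mul(16, 24)), 2) = Pow(Add(-405, 384), 2) = Pow(-21, 2) = 441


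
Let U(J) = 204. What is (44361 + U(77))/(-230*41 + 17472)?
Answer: 44565/8042 ≈ 5.5415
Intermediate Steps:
(44361 + U(77))/(-230*41 + 17472) = (44361 + 204)/(-230*41 + 17472) = 44565/(-9430 + 17472) = 44565/8042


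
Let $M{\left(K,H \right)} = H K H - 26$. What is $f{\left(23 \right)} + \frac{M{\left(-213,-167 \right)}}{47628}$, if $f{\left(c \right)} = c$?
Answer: $- \frac{4844939}{47628} \approx -101.72$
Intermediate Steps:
$M{\left(K,H \right)} = -26 + K H^{2}$ ($M{\left(K,H \right)} = K H^{2} - 26 = -26 + K H^{2}$)
$f{\left(23 \right)} + \frac{M{\left(-213,-167 \right)}}{47628} = 23 + \frac{-26 - 213 \left(-167\right)^{2}}{47628} = 23 + \left(-26 - 5940357\right) \frac{1}{47628} = 23 - \frac{5940383}{47628} = - \frac{4844939}{47628}$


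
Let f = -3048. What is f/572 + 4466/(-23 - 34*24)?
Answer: -1277956/119977 ≈ -10.652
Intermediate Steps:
f/572 + 4466/(-23 - 34*24) = -3048/572 + 4466/(-23 - 34*24) = -3048*1/572 + 4466/(-23 - 816) = -762/143 + 4466/(-839) = -762/143 + 4466*(-1/839) = -762/143 - 4466/839 = -1277956/119977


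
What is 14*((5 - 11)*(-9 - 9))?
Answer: 1512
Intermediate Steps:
14*((5 - 11)*(-9 - 9)) = 14*(-6*(-18)) = 14*108 = 1512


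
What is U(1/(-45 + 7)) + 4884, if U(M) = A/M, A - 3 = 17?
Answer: 4124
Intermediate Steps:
A = 20 (A = 3 + 17 = 20)
U(M) = 20/M
U(1/(-45 + 7)) + 4884 = 20/(1/(-45 + 7)) + 4884 = 20/(1/(-38)) + 4884 = 20/(-1/38) + 4884 = 20*(-38) + 4884 = -760 + 4884 = 4124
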